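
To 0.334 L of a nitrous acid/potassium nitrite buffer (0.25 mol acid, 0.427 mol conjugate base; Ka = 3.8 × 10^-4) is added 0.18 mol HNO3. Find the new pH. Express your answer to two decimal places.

pH = 3.18

Added H+ converts NO2- to HNO2: HNO2 → 0.43 mol, NO2- → 0.247 mol.
pKa = −log(3.8 × 10^-4) = 3.420
Henderson–Hasselbalch with mole ratio 0.247/0.43: pH = 3.420 + (-0.241)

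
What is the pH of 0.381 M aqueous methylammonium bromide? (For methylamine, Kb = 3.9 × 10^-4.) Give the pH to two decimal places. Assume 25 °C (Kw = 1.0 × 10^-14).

CH3NH3+ is the conjugate acid of the weak base CH3NH2.
Ka = Kw/Kb = 1.0×10^-14 / 3.9 × 10^-4 = 2.56 × 10^-11
Ka = x²/(0.381 − x) = 2.56 × 10^-11
Neglecting x in the denominator: x = √(2.56 × 10^-11 × 0.381) = 3.12 × 10^-6 M
(x/C₀ = 0.00082% < 5%, so the approximation holds.)
pH = −log(3.12 × 10^-6) = 5.51

pH = 5.51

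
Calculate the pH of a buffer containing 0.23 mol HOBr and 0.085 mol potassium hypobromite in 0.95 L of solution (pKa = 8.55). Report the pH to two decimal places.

Using pH = pKa + log([base]/[acid]) with [base]/[acid] = 0.085/0.23:
pH = 8.55 + (-0.432) = 8.12

pH = 8.12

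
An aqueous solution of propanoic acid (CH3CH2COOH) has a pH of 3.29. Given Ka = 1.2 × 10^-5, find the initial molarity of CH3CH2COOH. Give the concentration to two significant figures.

[H+] = 10^(-3.29) = 5.13 × 10^-4 M = x
Ka = x²/(C₀ − x) ⇒ C₀ = x + x²/Ka
C₀ = 5.13 × 10^-4 + (5.13 × 10^-4)²/(1.2 × 10^-5) = 2.24 × 10^-2 M

C₀ = 2.2 × 10^-2 M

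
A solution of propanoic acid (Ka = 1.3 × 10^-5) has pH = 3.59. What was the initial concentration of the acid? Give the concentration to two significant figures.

[H+] = 10^(-3.59) = 2.57 × 10^-4 M = x
Ka = x²/(C₀ − x) ⇒ C₀ = x + x²/Ka
C₀ = 2.57 × 10^-4 + (2.57 × 10^-4)²/(1.3 × 10^-5) = 5.34 × 10^-3 M

C₀ = 5.3 × 10^-3 M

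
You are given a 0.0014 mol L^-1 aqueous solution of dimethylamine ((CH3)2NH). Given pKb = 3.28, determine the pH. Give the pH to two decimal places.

pH = 10.80

(CH3)2NH + H2O ⇌ (CH3)2NH2+ + OH-
Kb = 10^(−3.28) = 5.25 × 10^-4
Kb = x²/(0.0014 − x) = 5.25 × 10^-4
Here C₀/Kb ≈ 2.67, so the small-x approximation fails. Use the quadratic:
x = (−Kb + √(Kb² + 4·Kb·C₀))/2 = 6.34 × 10^-4 M
pOH = −log(6.34 × 10^-4) = 3.20; pH = 14.00 − 3.20 = 10.80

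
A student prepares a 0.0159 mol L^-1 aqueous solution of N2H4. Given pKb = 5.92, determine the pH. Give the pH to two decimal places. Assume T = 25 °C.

pH = 10.14

N2H4 + H2O ⇌ N2H5+ + OH-
Kb = 10^(−5.92) = 1.20 × 10^-6
Kb = [OH-]²/(0.0159 − [OH-]) = 1.20 × 10^-6
Since Kb ≪ C₀, [OH-] ≈ √(Kb·C₀) = 1.38 × 10^-4 M.
pOH = 3.86, so pH = 14.00 − pOH = 10.14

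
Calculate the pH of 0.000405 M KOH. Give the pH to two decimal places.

KOH is a strong base; [OH-] = 0.000405 M.
pOH = -log(0.000405) = 3.39
pH = 14.00 - 3.39 = 10.61

pH = 10.61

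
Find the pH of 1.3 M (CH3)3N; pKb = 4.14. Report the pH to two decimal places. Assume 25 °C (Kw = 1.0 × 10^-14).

(CH3)3N + H2O ⇌ (CH3)3NH+ + OH-
Kb = 10^(−4.14) = 7.24 × 10^-5
From the ICE table, Kb = x²/(1.3 − x) = 7.24 × 10^-5.
Since Kb ≪ C₀, x ≈ √(Kb·C₀) = 9.70 × 10^-3 M.
pOH = −log(9.70 × 10^-3) = 2.01; pH = 14.00 − 2.01 = 11.99

pH = 11.99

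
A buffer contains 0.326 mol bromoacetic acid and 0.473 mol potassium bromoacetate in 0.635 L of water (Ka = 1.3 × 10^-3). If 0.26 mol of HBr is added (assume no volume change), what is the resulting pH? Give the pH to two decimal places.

pH = 2.45

Added H+ converts BrCH2COO- to BrCH2COOH: BrCH2COOH → 0.586 mol, BrCH2COO- → 0.213 mol.
pKa = −log(1.3 × 10^-3) = 2.886
pH = pKa + log(n_BrCH2COO-/n_BrCH2COOH) = 2.886 + log(0.213/0.586) = 2.886 + (-0.440)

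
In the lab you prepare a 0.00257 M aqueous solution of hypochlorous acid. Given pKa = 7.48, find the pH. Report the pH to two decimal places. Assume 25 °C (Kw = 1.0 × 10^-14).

pH = 5.04

HOCl ⇌ OCl- + H+
Ka = 10^(−7.48) = 3.31 × 10^-8
Ka = [H+]²/(0.00257 − [H+]) = 3.31 × 10^-8
Assume [H+] ≪ 0.00257: [H+] ≈ √(3.31 × 10^-8 × 0.00257) = 9.22 × 10^-6 M
([H+]/C₀ = 0.36% < 5%, so the approximation holds.)
pH = −log(9.22 × 10^-6) = 5.04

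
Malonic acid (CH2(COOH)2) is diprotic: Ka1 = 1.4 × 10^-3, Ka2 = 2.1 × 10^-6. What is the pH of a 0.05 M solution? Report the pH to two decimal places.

pH = 2.11

Since Ka1 ≫ Ka2, the first ionization dominates [H+].
Ka1 = x²/(0.05 − x) = 1.4 × 10^-3
Solving the quadratic: x = (−Ka1 + √(Ka1² + 4·Ka1·C₀))/2 = 7.70 × 10^-3 M
pH = −log(7.70 × 10^-3) = 2.11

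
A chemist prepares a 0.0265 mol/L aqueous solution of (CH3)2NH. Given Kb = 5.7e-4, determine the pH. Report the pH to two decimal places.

(CH3)2NH + H2O ⇌ (CH3)2NH2+ + OH-
Kb = [OH-]²/(0.0265 − [OH-]) = 5.7 × 10^-4
The 5% rule fails; solving [OH-]² + Kb·[OH-] − Kb·C₀ = 0 exactly:
[OH-] = [−0.00057 + √(0.00057² + 6.04e-05)]/2 = 3.61 × 10^-3 M
pOH = 2.44, so pH = 14.00 − pOH = 11.56

pH = 11.56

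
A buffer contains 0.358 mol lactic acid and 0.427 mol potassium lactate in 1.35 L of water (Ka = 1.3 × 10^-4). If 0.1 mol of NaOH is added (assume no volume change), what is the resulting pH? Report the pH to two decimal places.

pH = 4.20

After neutralization: n(CH3CH(OH)COOH) = 0.258 mol, n(CH3CH(OH)COO-) = 0.527 mol.
pKa = −log(1.3 × 10^-4) = 3.886
Henderson–Hasselbalch with mole ratio 0.527/0.258: pH = 3.886 + (+0.310)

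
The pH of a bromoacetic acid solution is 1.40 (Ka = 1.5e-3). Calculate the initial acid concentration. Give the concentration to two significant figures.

C₀ = 1.1 M

[H+] = 10^(-1.40) = 3.98 × 10^-2 M = x
Ka = x²/(C₀ − x) ⇒ C₀ = x + x²/Ka
C₀ = 3.98 × 10^-2 + (3.98 × 10^-2)²/(1.5 × 10^-3) = 1.10 M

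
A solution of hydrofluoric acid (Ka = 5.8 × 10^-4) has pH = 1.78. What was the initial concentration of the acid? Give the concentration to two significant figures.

C₀ = 4.9 × 10^-1 M

[H+] = 10^(-1.78) = 1.66 × 10^-2 M = x
Ka = x²/(C₀ − x) ⇒ C₀ = x + x²/Ka
C₀ = 1.66 × 10^-2 + (1.66 × 10^-2)²/(5.8 × 10^-4) = 4.92 × 10^-1 M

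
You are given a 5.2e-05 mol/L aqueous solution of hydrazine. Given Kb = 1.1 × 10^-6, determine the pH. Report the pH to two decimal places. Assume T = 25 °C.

pH = 8.85

N2H4 + H2O ⇌ N2H5+ + OH-
Kb = x²/(5.2e-05 − x) = 1.1 × 10^-6
Here C₀/Kb ≈ 47.3, so the small-x approximation fails. Use the quadratic:
x = [−1.1e-06 + √(1.1e-06² + 2.29e-10)]/2 = 7.03 × 10^-6 M
pOH = 5.15, so pH = 14.00 − pOH = 8.85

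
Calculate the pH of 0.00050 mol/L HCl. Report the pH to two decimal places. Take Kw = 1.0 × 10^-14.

HCl is a strong acid and dissociates completely, so [H+] = 0.00050 M.
pH = -log(0.0005) = 3.30

pH = 3.30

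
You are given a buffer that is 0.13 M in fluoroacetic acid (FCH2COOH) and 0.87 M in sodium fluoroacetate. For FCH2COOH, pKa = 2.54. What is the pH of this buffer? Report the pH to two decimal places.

pH = 3.37

pH = pKa + log([A⁻]/[HA]) = 2.54 + log(0.87/0.13)
pH = 2.54 + (+0.826) = 3.37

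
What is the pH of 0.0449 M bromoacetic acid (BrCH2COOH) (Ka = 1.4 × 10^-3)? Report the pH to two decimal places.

BrCH2COOH ⇌ BrCH2COO- + H+
Let x = [H+] at equilibrium. Ka = x²/(0.0449 − x).
Here C₀/Ka ≈ 32.1, so the small-x approximation fails. Use the quadratic:
x = (−Ka + √(Ka² + 4·Ka·C₀))/2 = 7.26 × 10^-3 M
pH = −log[H+] = −log(7.26 × 10^-3) = 2.14

pH = 2.14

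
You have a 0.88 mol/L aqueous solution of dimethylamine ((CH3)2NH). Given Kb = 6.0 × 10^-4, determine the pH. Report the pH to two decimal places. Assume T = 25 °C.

pH = 12.36

(CH3)2NH + H2O ⇌ (CH3)2NH2+ + OH-
From the ICE table, Kb = [OH-]²/(0.88 − [OH-]) = 6.0 × 10^-4.
Assume [OH-] ≪ 0.88: [OH-] ≈ √(6.0 × 10^-4 × 0.88) = 2.30 × 10^-2 M
Check: 2.6% ionized — well under 5%, approximation valid.
pOH = −log(2.30 × 10^-2) = 1.64; pH = 14.00 − 1.64 = 12.36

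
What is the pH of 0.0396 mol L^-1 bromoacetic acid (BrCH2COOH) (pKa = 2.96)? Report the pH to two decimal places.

pH = 2.22

BrCH2COOH ⇌ BrCH2COO- + H+
Ka = 10^(−2.96) = 1.10 × 10^-3
Ka = [H+]²/(0.0396 − [H+]) = 1.10 × 10^-3
[H+] is not negligible relative to C₀; solve [H+]² + 0.0011·[H+] − 4.36e-05 = 0.
[H+] = (−Ka + √(Ka² + 4·Ka·C₀))/2 = 6.07 × 10^-3 M
pH = −log(6.07 × 10^-3) = 2.22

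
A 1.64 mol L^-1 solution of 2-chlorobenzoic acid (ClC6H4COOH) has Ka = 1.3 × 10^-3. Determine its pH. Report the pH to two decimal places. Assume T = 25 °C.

ClC6H4COOH ⇌ ClC6H4COO- + H+
Ka = x²/(1.64 − x) = 1.3 × 10^-3
Neglecting x in the denominator: x = √(1.3 × 10^-3 × 1.64) = 4.62 × 10^-2 M
(x/C₀ = 2.8% < 5%, so the approximation holds.)
pH = −log[H+] = −log(4.62 × 10^-2) = 1.34

pH = 1.34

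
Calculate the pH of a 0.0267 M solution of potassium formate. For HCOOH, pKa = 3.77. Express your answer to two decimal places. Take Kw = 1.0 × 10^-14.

pH = 8.10

HCOO- is the conjugate base of the weak acid HCOOH.
Ka = 10^(−3.77) = 1.70 × 10^-4
Kb = Kw/Ka = 1.0×10^-14 / 1.70 × 10^-4 = 5.88 × 10^-11
Kb = [OH-]²/(0.0267 − [OH-]) = 5.88 × 10^-11
Neglecting [OH-] in the denominator: [OH-] = √(5.88 × 10^-11 × 0.0267) = 1.25 × 10^-6 M
pOH = −log(1.25 × 10^-6) = 5.90; pH = 14.00 − 5.90 = 8.10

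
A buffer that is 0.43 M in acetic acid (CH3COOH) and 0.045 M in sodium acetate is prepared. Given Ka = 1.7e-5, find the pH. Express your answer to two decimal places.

pH = 3.79

pKa = −log(1.7 × 10^-5) = 4.770
Henderson–Hasselbalch: pH = pKa + log([CH3COO-]/[CH3COOH]) = 4.770 + log(0.045/0.43)
pH = 4.770 + (-0.980) = 3.79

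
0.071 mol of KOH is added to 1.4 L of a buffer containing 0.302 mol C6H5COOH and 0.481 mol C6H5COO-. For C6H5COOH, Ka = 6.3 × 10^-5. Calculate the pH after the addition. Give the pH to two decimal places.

After neutralization: n(C6H5COOH) = 0.231 mol, n(C6H5COO-) = 0.552 mol.
pKa = −log(6.3 × 10^-5) = 4.201
pH = pKa + log([A⁻]/[HA]) = 4.201 + log(0.552/0.231) = 4.201 +0.378

pH = 4.58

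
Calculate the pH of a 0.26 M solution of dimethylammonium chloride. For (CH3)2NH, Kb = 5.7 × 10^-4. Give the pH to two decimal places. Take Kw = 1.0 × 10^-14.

(CH3)2NH2+ is the conjugate acid of the weak base (CH3)2NH.
Ka = Kw/Kb = 1.0×10^-14 / 5.7 × 10^-4 = 1.75 × 10^-11
From the ICE table, Ka = x²/(0.26 − x) = 1.75 × 10^-11.
Neglecting x in the denominator: x = √(1.75 × 10^-11 × 0.26) = 2.13 × 10^-6 M
Check: 0.00082% ionized — well under 5%, approximation valid.
pH = −log[H+] = −log(2.13 × 10^-6) = 5.67

pH = 5.67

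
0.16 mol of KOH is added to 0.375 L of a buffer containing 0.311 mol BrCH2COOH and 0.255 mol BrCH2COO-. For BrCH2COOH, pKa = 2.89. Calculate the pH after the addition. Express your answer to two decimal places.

pH = 3.33

After neutralization: n(BrCH2COOH) = 0.151 mol, n(BrCH2COO-) = 0.415 mol.
pH = pKa + log(n_BrCH2COO-/n_BrCH2COOH) = 2.89 + log(0.415/0.151) = 2.89 + (+0.439)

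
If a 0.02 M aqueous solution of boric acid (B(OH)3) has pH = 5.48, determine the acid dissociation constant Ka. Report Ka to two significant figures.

[H+] = 10^(-5.48) = 3.31 × 10^-6 M
At equilibrium [HA] = 0.02 − 3.31 × 10^-6 = 2.00 × 10^-2 M
Ka = [H+][A-]/[HA] = (3.31 × 10^-6)² / 2.00 × 10^-2 = 5.5 × 10^-10

Ka = 5.5 × 10^-10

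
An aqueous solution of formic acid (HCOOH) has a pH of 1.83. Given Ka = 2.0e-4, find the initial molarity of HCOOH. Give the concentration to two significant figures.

C₀ = 1.1 M

[H+] = 10^(-1.83) = 1.48 × 10^-2 M = x
Ka = x²/(C₀ − x) ⇒ C₀ = x + x²/Ka
C₀ = 1.48 × 10^-2 + (1.48 × 10^-2)²/(2.0 × 10^-4) = 1.11 M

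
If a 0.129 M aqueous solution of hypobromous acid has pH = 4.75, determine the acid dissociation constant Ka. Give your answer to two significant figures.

Ka = 2.5 × 10^-9

[H+] = 10^(-4.75) = 1.78 × 10^-5 M
At equilibrium [HA] = 0.129 − 1.78 × 10^-5 = 1.29 × 10^-1 M
Ka = [H+][A-]/[HA] = (1.78 × 10^-5)² / 1.29 × 10^-1 = 2.5 × 10^-9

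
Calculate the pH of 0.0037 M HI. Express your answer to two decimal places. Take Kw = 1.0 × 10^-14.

pH = 2.43

HI is a strong acid and dissociates completely, so [H+] = 0.0037 M.
pH = -log(0.0037) = 2.43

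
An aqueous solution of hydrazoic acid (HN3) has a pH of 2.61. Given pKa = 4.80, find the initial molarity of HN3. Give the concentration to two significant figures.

[H+] = 10^(-2.61) = 2.45 × 10^-3 M = x
Ka = 10^(−4.80) = 1.58 × 10^-5
Ka = x²/(C₀ − x) ⇒ C₀ = x + x²/Ka
C₀ = 2.45 × 10^-3 + (2.45 × 10^-3)²/(1.58 × 10^-5) = 3.82 × 10^-1 M

C₀ = 3.8 × 10^-1 M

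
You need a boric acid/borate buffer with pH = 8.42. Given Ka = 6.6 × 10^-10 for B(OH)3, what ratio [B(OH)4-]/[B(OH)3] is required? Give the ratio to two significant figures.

ratio = 0.17

pKa = -log(6.6 × 10^-10) = 9.180
pH = pKa + log(r) ⇒ log(r) = 8.42 − 9.180 = -0.760
r = [B(OH)4-]/[B(OH)3] = 10^(-0.760) = 0.174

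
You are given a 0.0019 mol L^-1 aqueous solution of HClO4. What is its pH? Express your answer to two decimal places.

HClO4 is a strong acid and dissociates completely, so [H+] = 0.0019 M.
pH = -log(0.0019) = 2.72

pH = 2.72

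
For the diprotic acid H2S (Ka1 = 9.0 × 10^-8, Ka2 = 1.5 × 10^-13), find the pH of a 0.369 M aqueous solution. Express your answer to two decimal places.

pH = 3.74

Ka1 ≫ Ka2, so treat the first dissociation as the only significant source of H+.
Ka1 = x²/(0.369 − x) = 9.0 × 10^-8
x ≈ √(9.0 × 10^-8 × 0.369) = 1.82 × 10^-4 M
pH = −log(1.82 × 10^-4) = 3.74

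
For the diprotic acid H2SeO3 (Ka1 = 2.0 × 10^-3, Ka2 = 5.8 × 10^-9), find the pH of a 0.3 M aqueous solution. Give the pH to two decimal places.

Ka1 ≫ Ka2, so treat the first dissociation as the only significant source of H+.
Ka1 = x²/(0.3 − x) = 2.0 × 10^-3
Solving the quadratic: x = (−Ka1 + √(Ka1² + 4·Ka1·C₀))/2 = 2.35 × 10^-2 M
pH = −log(2.35 × 10^-2) = 1.63

pH = 1.63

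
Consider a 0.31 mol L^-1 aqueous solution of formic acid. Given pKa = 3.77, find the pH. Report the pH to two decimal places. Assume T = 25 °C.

pH = 2.14

HCOOH ⇌ HCOO- + H+
Ka = 10^(−3.77) = 1.70 × 10^-4
Let x = [H+] at equilibrium. Ka = x²/(0.31 − x).
Since Ka ≪ C₀, x ≈ √(Ka·C₀) = 7.26 × 10^-3 M.
pH = −log(7.26 × 10^-3) = 2.14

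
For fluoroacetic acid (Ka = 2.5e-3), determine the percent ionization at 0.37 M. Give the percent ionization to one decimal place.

7.9%

FCH2COOH ⇌ FCH2COO- + H+; let x = [H+] at equilibrium.
Ka = x²/(C₀ − x); solving the quadratic gives x = 2.92 × 10^-2 M.
% ionization = x/C₀ × 100% = 2.92 × 10^-2/0.37 × 100% = 7.9%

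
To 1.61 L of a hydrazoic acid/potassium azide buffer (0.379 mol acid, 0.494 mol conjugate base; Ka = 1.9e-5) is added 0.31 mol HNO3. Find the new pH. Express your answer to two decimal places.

pH = 4.15

Added H+ converts N3- to HN3: HN3 → 0.689 mol, N3- → 0.184 mol.
pKa = −log(1.9 × 10^-5) = 4.721
pH = pKa + log([A⁻]/[HA]) = 4.721 + log(0.184/0.689) = 4.721 -0.573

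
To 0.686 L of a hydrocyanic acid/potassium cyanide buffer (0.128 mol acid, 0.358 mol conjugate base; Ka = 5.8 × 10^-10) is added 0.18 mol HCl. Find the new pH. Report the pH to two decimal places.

pH = 9.00

After neutralization: n(HCN) = 0.308 mol, n(CN-) = 0.178 mol.
pKa = −log(5.8 × 10^-10) = 9.237
pH = pKa + log([A⁻]/[HA]) = 9.237 + log(0.178/0.308) = 9.237 -0.238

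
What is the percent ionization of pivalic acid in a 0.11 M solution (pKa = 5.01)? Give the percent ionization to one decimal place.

0.9%

(CH3)3CCOOH ⇌ (CH3)3CCOO- + H+; let x = [H+] at equilibrium.
Ka = 10^(−5.01) = 9.77 × 10^-6
x ≈ √(Ka·C₀) = √(9.77 × 10^-6 × 0.11) = 1.04 × 10^-3 M
Fraction ionized = 1.04 × 10^-3 / 0.11 = 0.0095 → 0.9%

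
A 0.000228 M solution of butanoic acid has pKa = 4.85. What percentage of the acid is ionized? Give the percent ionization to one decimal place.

CH3(CH2)2COOH ⇌ CH3(CH2)2COO- + H+; let x = [H+] at equilibrium.
Ka = 10^(−4.85) = 1.41 × 10^-5
Ka = x²/(C₀ − x); solving the quadratic gives x = 5.01 × 10^-5 M.
% ionization = x/C₀ × 100% = 5.01 × 10^-5/0.000228 × 100% = 22.0%

22.0%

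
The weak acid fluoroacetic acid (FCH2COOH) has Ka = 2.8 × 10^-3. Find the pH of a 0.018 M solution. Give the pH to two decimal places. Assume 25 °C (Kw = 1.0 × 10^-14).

pH = 2.23

FCH2COOH ⇌ FCH2COO- + H+
Ka = [H+]²/(0.018 − [H+]) = 2.8 × 10^-3
The 5% rule fails; solving [H+]² + Ka·[H+] − Ka·C₀ = 0 exactly:
[H+] = [−0.0028 + √(0.0028² + 0.000202)]/2 = 5.84 × 10^-3 M
pH = −log[H+] = −log(5.84 × 10^-3) = 2.23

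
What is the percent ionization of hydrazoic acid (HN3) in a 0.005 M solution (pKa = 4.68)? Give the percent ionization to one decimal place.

HN3 ⇌ N3- + H+; let x = [H+] at equilibrium.
Ka = 10^(−4.68) = 2.09 × 10^-5
Ka = x²/(C₀ − x); solving the quadratic gives x = 3.13 × 10^-4 M.
% ionization = x/C₀ × 100% = 3.13 × 10^-4/0.005 × 100% = 6.3%

6.3%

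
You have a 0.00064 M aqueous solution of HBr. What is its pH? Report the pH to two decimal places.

HBr is a strong acid and dissociates completely, so [H+] = 0.00064 M.
pH = -log(0.00064) = 3.19

pH = 3.19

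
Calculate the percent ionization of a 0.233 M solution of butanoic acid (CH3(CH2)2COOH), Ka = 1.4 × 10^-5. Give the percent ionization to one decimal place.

CH3(CH2)2COOH ⇌ CH3(CH2)2COO- + H+; let x = [H+] at equilibrium.
x ≈ √(Ka·C₀) = √(1.4 × 10^-5 × 0.233) = 1.81 × 10^-3 M
% ionization = x/C₀ × 100% = 1.81 × 10^-3/0.233 × 100% = 0.8%

0.8%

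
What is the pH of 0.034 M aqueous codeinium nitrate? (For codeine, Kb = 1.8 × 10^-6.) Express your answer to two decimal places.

C18H22NO3+ is the conjugate acid of the weak base C18H21NO3.
Ka = Kw/Kb = 1.0×10^-14 / 1.8 × 10^-6 = 5.56 × 10^-9
Ka = [H+]²/(0.034 − [H+]) = 5.56 × 10^-9
Assume [H+] ≪ 0.034: [H+] ≈ √(5.56 × 10^-9 × 0.034) = 1.37 × 10^-5 M
Check: 0.04% ionized — well under 5%, approximation valid.
pH = −log(1.37 × 10^-5) = 4.86

pH = 4.86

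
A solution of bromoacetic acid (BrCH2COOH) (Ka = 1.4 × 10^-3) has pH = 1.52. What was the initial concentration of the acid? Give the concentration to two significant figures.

C₀ = 6.8 × 10^-1 M

[H+] = 10^(-1.52) = 3.02 × 10^-2 M = x
Ka = x²/(C₀ − x) ⇒ C₀ = x + x²/Ka
C₀ = 3.02 × 10^-2 + (3.02 × 10^-2)²/(1.4 × 10^-3) = 6.82 × 10^-1 M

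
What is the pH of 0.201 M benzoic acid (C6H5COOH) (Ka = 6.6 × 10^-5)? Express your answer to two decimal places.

C6H5COOH ⇌ C6H5COO- + H+
From the ICE table, Ka = [H+]²/(0.201 − [H+]) = 6.6 × 10^-5.
Neglecting [H+] in the denominator: [H+] = √(6.6 × 10^-5 × 0.201) = 3.64 × 10^-3 M
pH = −log[H+] = −log(3.64 × 10^-3) = 2.44

pH = 2.44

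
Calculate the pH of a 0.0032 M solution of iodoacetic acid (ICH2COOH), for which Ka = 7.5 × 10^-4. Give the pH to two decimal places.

ICH2COOH ⇌ ICH2COO- + H+
From the ICE table, Ka = [H+]²/(0.0032 − [H+]) = 7.5 × 10^-4.
The 5% rule fails; solving [H+]² + Ka·[H+] − Ka·C₀ = 0 exactly:
[H+] = [−0.00075 + √(0.00075² + 9.6e-06)]/2 = 1.22 × 10^-3 M
pH = −log[H+] = −log(1.22 × 10^-3) = 2.91

pH = 2.91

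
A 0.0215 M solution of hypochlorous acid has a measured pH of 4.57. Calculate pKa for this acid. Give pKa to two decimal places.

pKa = 7.47

[H+] = 10^(-4.57) = 2.69 × 10^-5 M
At equilibrium [HA] = 0.0215 − 2.69 × 10^-5 = 2.15 × 10^-2 M
Ka = [H+][A-]/[HA] = (2.69 × 10^-5)² / 2.15 × 10^-2 = 3.37 × 10^-8
pKa = -log(3.37 × 10^-8) = 7.47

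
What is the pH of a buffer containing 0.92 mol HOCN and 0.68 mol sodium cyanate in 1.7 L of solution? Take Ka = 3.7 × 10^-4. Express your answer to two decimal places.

pH = 3.30

pKa = −log(3.7 × 10^-4) = 3.432
Using pH = pKa + log([base]/[acid]) with [base]/[acid] = 0.68/0.92:
pH = 3.432 + (-0.131) = 3.30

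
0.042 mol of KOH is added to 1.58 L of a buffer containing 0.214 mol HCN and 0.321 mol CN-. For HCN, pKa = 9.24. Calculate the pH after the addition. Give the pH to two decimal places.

pH = 9.56

OH- converts HCN to CN-: HCN → 0.172 mol, CN- → 0.363 mol.
pH = pKa + log([A⁻]/[HA]) = 9.24 + log(0.363/0.172) = 9.24 +0.324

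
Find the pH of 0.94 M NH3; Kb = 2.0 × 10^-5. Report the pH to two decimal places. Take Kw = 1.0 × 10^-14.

pH = 11.64

NH3 + H2O ⇌ NH4+ + OH-
Kb = [OH-]²/(0.94 − [OH-]) = 2.0 × 10^-5
Assume [OH-] ≪ 0.94: [OH-] ≈ √(2.0 × 10^-5 × 0.94) = 4.34 × 10^-3 M
pOH = −log(4.34 × 10^-3) = 2.36; pH = 14.00 − 2.36 = 11.64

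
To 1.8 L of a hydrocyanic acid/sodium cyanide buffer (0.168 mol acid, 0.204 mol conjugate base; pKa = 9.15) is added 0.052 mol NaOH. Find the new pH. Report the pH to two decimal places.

OH- converts HCN to CN-: HCN → 0.116 mol, CN- → 0.256 mol.
pH = pKa + log([A⁻]/[HA]) = 9.15 + log(0.256/0.116) = 9.15 +0.344

pH = 9.49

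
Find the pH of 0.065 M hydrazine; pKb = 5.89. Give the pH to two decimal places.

N2H4 + H2O ⇌ N2H5+ + OH-
Kb = 10^(−5.89) = 1.29 × 10^-6
Kb = [OH-]²/(0.065 − [OH-]) = 1.29 × 10^-6
Since Kb ≪ C₀, [OH-] ≈ √(Kb·C₀) = 2.90 × 10^-4 M.
pOH = 3.54, so pH = 14.00 − pOH = 10.46

pH = 10.46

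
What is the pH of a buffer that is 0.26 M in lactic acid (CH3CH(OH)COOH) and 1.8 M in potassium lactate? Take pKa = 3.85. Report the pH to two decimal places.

Using pH = pKa + log([base]/[acid]) with [base]/[acid] = 1.8/0.26:
pH = 3.85 + (+0.840) = 4.69

pH = 4.69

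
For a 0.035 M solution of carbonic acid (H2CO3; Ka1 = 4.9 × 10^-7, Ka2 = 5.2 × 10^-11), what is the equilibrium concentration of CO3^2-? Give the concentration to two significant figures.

5.2 × 10^-11 M

First ionization gives [H+] ≈ [HCO3-] = 1.31 × 10^-4 M.
Second step: Ka2 = [H+][CO3^2-]/[HCO3-] ≈ [CO3^2-] (since [H+] ≈ [HCO3-]).
So [CO3^2-] ≈ Ka2.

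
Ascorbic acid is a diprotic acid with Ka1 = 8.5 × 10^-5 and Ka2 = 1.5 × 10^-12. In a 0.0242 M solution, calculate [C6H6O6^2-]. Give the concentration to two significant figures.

1.5 × 10^-12 M

First ionization gives [H+] ≈ [HC6H6O6-] = 1.39 × 10^-3 M.
Second step: Ka2 = [H+][C6H6O6^2-]/[HC6H6O6-] ≈ [C6H6O6^2-] (since [H+] ≈ [HC6H6O6-]).
So [C6H6O6^2-] ≈ Ka2.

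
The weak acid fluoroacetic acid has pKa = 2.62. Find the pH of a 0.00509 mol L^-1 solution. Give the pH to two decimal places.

pH = 2.60

FCH2COOH ⇌ FCH2COO- + H+
Ka = 10^(−2.62) = 2.40 × 10^-3
From the ICE table, Ka = [H+]²/(0.00509 − [H+]) = 2.40 × 10^-3.
Here C₀/Ka ≈ 2.12, so the small-[H+] approximation fails. Use the quadratic:
[H+] = [−0.0024 + √(0.0024² + 4.89e-05)]/2 = 2.50 × 10^-3 M
pH = −log[H+] = −log(2.50 × 10^-3) = 2.60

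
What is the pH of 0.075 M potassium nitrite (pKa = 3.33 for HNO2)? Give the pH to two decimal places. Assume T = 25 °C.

pH = 8.10

NO2- is the conjugate base of the weak acid HNO2.
Ka = 10^(−3.33) = 4.68 × 10^-4
Kb = Kw/Ka = 1.0×10^-14 / 4.68 × 10^-4 = 2.14 × 10^-11
Kb = x²/(0.075 − x) = 2.14 × 10^-11
Neglecting x in the denominator: x = √(2.14 × 10^-11 × 0.075) = 1.27 × 10^-6 M
(x/C₀ = 0.0017% < 5%, so the approximation holds.)
pOH = −log(1.27 × 10^-6) = 5.90; pH = 14.00 − 5.90 = 8.10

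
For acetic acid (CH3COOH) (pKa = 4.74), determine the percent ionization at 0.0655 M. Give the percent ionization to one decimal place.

CH3COOH ⇌ CH3COO- + H+; let x = [H+] at equilibrium.
Ka = 10^(−4.74) = 1.82 × 10^-5
x ≈ √(Ka·C₀) = √(1.82 × 10^-5 × 0.0655) = 1.09 × 10^-3 M
Fraction ionized = 1.09 × 10^-3 / 0.0655 = 0.0166 → 1.7%

1.7%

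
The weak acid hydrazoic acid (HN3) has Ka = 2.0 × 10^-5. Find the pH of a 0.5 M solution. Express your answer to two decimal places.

pH = 2.50

HN3 ⇌ N3- + H+
Ka = x²/(0.5 − x) = 2.0 × 10^-5
Neglecting x in the denominator: x = √(2.0 × 10^-5 × 0.5) = 3.16 × 10^-3 M
pH = −log[H+] = −log(3.16 × 10^-3) = 2.50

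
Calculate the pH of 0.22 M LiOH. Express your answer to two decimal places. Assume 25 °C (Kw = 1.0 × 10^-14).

pH = 13.34

LiOH is a strong base; [OH-] = 0.22 M.
pOH = -log(0.22) = 0.66
pH = 14.00 - 0.66 = 13.34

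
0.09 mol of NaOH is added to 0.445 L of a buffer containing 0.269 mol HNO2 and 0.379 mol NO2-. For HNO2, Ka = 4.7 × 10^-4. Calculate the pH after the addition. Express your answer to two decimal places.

pH = 3.75

OH- converts HNO2 to NO2-: HNO2 → 0.179 mol, NO2- → 0.469 mol.
pKa = −log(4.7 × 10^-4) = 3.328
Henderson–Hasselbalch with mole ratio 0.469/0.179: pH = 3.328 + (+0.418)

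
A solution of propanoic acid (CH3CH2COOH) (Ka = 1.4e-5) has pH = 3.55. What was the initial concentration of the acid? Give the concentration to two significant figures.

C₀ = 6.0 × 10^-3 M

[H+] = 10^(-3.55) = 2.82 × 10^-4 M = x
Ka = x²/(C₀ − x) ⇒ C₀ = x + x²/Ka
C₀ = 2.82 × 10^-4 + (2.82 × 10^-4)²/(1.4 × 10^-5) = 5.96 × 10^-3 M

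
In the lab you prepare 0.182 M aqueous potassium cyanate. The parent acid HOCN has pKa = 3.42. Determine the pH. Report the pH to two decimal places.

OCN- is the conjugate base of the weak acid HOCN.
Ka = 10^(−3.42) = 3.80 × 10^-4
Kb = Kw/Ka = 1.0×10^-14 / 3.80 × 10^-4 = 2.63 × 10^-11
Kb = [OH-]²/(0.182 − [OH-]) = 2.63 × 10^-11
Since Kb ≪ C₀, [OH-] ≈ √(Kb·C₀) = 2.19 × 10^-6 M.
Check: 0.0012% ionized — well under 5%, approximation valid.
pOH = 5.66, so pH = 14.00 − pOH = 8.34

pH = 8.34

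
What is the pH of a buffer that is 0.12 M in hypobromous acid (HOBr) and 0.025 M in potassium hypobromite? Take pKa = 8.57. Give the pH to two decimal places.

Using pH = pKa + log([base]/[acid]) with [base]/[acid] = 0.025/0.12:
pH = 8.57 + (-0.681) = 7.89

pH = 7.89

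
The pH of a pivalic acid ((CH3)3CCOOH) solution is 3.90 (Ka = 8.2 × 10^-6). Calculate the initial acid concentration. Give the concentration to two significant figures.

C₀ = 2.1 × 10^-3 M

[H+] = 10^(-3.90) = 1.26 × 10^-4 M = x
Ka = x²/(C₀ − x) ⇒ C₀ = x + x²/Ka
C₀ = 1.26 × 10^-4 + (1.26 × 10^-4)²/(8.2 × 10^-6) = 2.06 × 10^-3 M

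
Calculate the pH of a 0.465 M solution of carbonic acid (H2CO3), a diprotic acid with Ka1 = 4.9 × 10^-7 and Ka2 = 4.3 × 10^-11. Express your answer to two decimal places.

Ka1 ≫ Ka2, so treat the first dissociation as the only significant source of H+.
Ka1 = x²/(0.465 − x) = 4.9 × 10^-7
x ≈ √(4.9 × 10^-7 × 0.465) = 4.77 × 10^-4 M
pH = −log(4.77 × 10^-4) = 3.32

pH = 3.32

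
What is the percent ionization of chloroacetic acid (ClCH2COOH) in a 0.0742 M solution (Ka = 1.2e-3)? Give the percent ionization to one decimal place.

ClCH2COOH ⇌ ClCH2COO- + H+; let x = [H+] at equilibrium.
Ka = x²/(C₀ − x); solving the quadratic gives x = 8.86 × 10^-3 M.
% ionization = x/C₀ × 100% = 8.86 × 10^-3/0.0742 × 100% = 11.9%

11.9%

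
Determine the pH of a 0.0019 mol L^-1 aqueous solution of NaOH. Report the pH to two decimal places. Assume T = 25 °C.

NaOH is a strong base; [OH-] = 0.0019 M.
pOH = -log(0.0019) = 2.72
pH = 14.00 - 2.72 = 11.28

pH = 11.28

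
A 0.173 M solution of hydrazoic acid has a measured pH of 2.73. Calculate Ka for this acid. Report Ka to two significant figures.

Ka = 2.0 × 10^-5

[H+] = 10^(-2.73) = 1.86 × 10^-3 M
At equilibrium [HA] = 0.173 − 1.86 × 10^-3 = 1.71 × 10^-1 M
Ka = [H+][A-]/[HA] = (1.86 × 10^-3)² / 1.71 × 10^-1 = 2.0 × 10^-5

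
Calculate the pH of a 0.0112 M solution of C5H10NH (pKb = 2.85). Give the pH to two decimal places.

pH = 11.52

C5H10NH + H2O ⇌ C5H10NH2+ + OH-
Kb = 10^(−2.85) = 1.41 × 10^-3
Kb = [OH-]²/(0.0112 − [OH-]) = 1.41 × 10^-3
[OH-] is not negligible relative to C₀; solve [OH-]² + 0.00141·[OH-] − 1.58e-05 = 0.
[OH-] = (−Kb + √(Kb² + 4·Kb·C₀))/2 = 3.33 × 10^-3 M
pOH = 2.48, so pH = 14.00 − pOH = 11.52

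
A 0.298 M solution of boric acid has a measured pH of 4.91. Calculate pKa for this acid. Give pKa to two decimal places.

[H+] = 10^(-4.91) = 1.23 × 10^-5 M
At equilibrium [HA] = 0.298 − 1.23 × 10^-5 = 2.98 × 10^-1 M
Ka = [H+][A-]/[HA] = (1.23 × 10^-5)² / 2.98 × 10^-1 = 5.08 × 10^-10
pKa = -log(5.08 × 10^-10) = 9.29

pKa = 9.29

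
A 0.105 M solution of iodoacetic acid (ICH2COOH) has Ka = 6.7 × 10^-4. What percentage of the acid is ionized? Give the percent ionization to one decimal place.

7.7%

ICH2COOH ⇌ ICH2COO- + H+; let x = [H+] at equilibrium.
Solve x² + 0.00067x − 7.04e-05 = 0 → x = 8.06 × 10^-3 M
Fraction ionized = 8.06 × 10^-3 / 0.105 = 0.0768 → 7.7%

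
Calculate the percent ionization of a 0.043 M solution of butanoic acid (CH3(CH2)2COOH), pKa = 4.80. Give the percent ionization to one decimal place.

CH3(CH2)2COOH ⇌ CH3(CH2)2COO- + H+; let x = [H+] at equilibrium.
Ka = 10^(−4.80) = 1.58 × 10^-5
x ≈ √(Ka·C₀) = √(1.58 × 10^-5 × 0.043) = 8.24 × 10^-4 M
% ionization = x/C₀ × 100% = 8.24 × 10^-4/0.043 × 100% = 1.9%

1.9%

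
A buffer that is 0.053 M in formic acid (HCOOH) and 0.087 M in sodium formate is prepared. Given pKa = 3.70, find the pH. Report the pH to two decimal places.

Henderson–Hasselbalch: pH = pKa + log([HCOO-]/[HCOOH]) = 3.70 + log(0.087/0.053)
pH = 3.70 + (+0.215) = 3.92

pH = 3.92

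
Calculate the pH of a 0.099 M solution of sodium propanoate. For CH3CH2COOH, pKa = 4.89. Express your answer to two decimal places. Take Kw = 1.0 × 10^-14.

pH = 8.94

CH3CH2COO- is the conjugate base of the weak acid CH3CH2COOH.
Ka = 10^(−4.89) = 1.29 × 10^-5
Kb = Kw/Ka = 1.0×10^-14 / 1.29 × 10^-5 = 7.75 × 10^-10
Kb = x²/(0.099 − x) = 7.75 × 10^-10
Assume x ≪ 0.099: x ≈ √(7.75 × 10^-10 × 0.099) = 8.76 × 10^-6 M
(x/C₀ = 0.0088% < 5%, so the approximation holds.)
pOH = 5.06, so pH = 14.00 − pOH = 8.94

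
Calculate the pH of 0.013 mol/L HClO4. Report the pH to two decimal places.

HClO4 is a strong acid and dissociates completely, so [H+] = 0.013 M.
pH = -log(0.013) = 1.89

pH = 1.89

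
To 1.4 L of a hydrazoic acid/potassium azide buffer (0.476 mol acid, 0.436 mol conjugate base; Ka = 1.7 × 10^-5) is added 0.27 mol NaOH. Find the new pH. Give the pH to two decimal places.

After neutralization: n(HN3) = 0.206 mol, n(N3-) = 0.706 mol.
pKa = −log(1.7 × 10^-5) = 4.770
pH = pKa + log(n_N3-/n_HN3) = 4.770 + log(0.706/0.206) = 4.770 + (+0.535)

pH = 5.30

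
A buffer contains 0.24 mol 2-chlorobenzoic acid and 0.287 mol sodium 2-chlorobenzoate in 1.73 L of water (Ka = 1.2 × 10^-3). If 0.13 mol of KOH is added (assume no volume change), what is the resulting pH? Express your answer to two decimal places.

OH- converts ClC6H4COOH to ClC6H4COO-: ClC6H4COOH → 0.11 mol, ClC6H4COO- → 0.417 mol.
pKa = −log(1.2 × 10^-3) = 2.921
pH = pKa + log(n_ClC6H4COO-/n_ClC6H4COOH) = 2.921 + log(0.417/0.11) = 2.921 + (+0.579)

pH = 3.50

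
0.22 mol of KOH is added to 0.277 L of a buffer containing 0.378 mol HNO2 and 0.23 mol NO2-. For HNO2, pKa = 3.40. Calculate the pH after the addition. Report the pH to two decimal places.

After neutralization: n(HNO2) = 0.158 mol, n(NO2-) = 0.45 mol.
Henderson–Hasselbalch with mole ratio 0.45/0.158: pH = 3.40 + (+0.455)

pH = 3.85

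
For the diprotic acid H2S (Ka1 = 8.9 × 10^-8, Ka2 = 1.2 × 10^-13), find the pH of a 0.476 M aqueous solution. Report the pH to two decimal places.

pH = 3.69

Since Ka1 ≫ Ka2, the first ionization dominates [H+].
Ka1 = x²/(0.476 − x) = 8.9 × 10^-8
x ≈ √(8.9 × 10^-8 × 0.476) = 2.06 × 10^-4 M
pH = −log(2.06 × 10^-4) = 3.69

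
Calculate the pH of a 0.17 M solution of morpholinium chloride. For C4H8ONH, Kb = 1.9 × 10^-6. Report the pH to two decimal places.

pH = 4.52

C4H8ONH2+ is the conjugate acid of the weak base C4H8ONH.
Ka = Kw/Kb = 1.0×10^-14 / 1.9 × 10^-6 = 5.26 × 10^-9
From the ICE table, Ka = [H+]²/(0.17 − [H+]) = 5.26 × 10^-9.
Since Ka ≪ C₀, [H+] ≈ √(Ka·C₀) = 2.99 × 10^-5 M.
Check: 0.018% ionized — well under 5%, approximation valid.
pH = −log[H+] = −log(2.99 × 10^-5) = 4.52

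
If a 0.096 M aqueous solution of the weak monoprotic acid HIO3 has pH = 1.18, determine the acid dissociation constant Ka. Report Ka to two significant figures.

Ka = 1.5 × 10^-1

[H+] = 10^(-1.18) = 6.61 × 10^-2 M
At equilibrium [HA] = 0.096 − 6.61 × 10^-2 = 2.99 × 10^-2 M
Ka = [H+][A-]/[HA] = (6.61 × 10^-2)² / 2.99 × 10^-2 = 1.5 × 10^-1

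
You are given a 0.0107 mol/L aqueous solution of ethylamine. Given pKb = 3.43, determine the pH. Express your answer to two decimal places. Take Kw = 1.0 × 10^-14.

C2H5NH2 + H2O ⇌ C2H5NH3+ + OH-
Kb = 10^(−3.43) = 3.72 × 10^-4
From the ICE table, Kb = x²/(0.0107 − x) = 3.72 × 10^-4.
x is not negligible relative to C₀; solve x² + 0.000372·x − 3.98e-06 = 0.
x = [−0.000372 + √(0.000372² + 1.59e-05)]/2 = 1.82 × 10^-3 M
pOH = 2.74, so pH = 14.00 − pOH = 11.26

pH = 11.26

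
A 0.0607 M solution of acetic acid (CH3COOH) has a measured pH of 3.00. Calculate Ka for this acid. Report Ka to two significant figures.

Ka = 1.7 × 10^-5

[H+] = 10^(-3.00) = 1.00 × 10^-3 M
At equilibrium [HA] = 0.0607 − 1.00 × 10^-3 = 5.97 × 10^-2 M
Ka = [H+][A-]/[HA] = (1.00 × 10^-3)² / 5.97 × 10^-2 = 1.7 × 10^-5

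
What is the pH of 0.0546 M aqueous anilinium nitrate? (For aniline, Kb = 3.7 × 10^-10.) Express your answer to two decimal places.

pH = 2.92

C6H5NH3+ is the conjugate acid of the weak base C6H5NH2.
Ka = Kw/Kb = 1.0×10^-14 / 3.7 × 10^-10 = 2.70 × 10^-5
Ka = [H+]²/(0.0546 − [H+]) = 2.70 × 10^-5
Neglecting [H+] in the denominator: [H+] = √(2.70 × 10^-5 × 0.0546) = 1.21 × 10^-3 M
Check: 2.2% ionized — well under 5%, approximation valid.
pH = −log[H+] = −log(1.21 × 10^-3) = 2.92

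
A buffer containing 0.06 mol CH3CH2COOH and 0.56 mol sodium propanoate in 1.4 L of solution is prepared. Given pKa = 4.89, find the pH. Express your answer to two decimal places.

pH = 5.86

Using pH = pKa + log([base]/[acid]) with [base]/[acid] = 0.56/0.06:
pH = 4.89 + (+0.970) = 5.86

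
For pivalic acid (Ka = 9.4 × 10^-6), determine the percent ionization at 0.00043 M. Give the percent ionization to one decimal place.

(CH3)3CCOOH ⇌ (CH3)3CCOO- + H+; let x = [H+] at equilibrium.
Solve x² + 9.4e-06x − 4.04e-09 = 0 → x = 5.91 × 10^-5 M
Fraction ionized = 5.91 × 10^-5 / 0.00043 = 0.1374 → 13.7%

13.7%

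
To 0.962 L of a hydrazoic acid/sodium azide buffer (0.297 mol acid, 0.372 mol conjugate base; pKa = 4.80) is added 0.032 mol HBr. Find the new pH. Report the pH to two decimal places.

pH = 4.81

Added H+ converts N3- to HN3: HN3 → 0.329 mol, N3- → 0.34 mol.
Henderson–Hasselbalch with mole ratio 0.34/0.329: pH = 4.80 + (+0.014)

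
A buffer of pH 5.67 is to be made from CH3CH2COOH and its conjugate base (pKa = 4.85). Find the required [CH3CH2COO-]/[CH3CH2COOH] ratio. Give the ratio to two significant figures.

pH = pKa + log(r) ⇒ log(r) = 5.67 − 4.85 = +0.82
r = [CH3CH2COO-]/[CH3CH2COOH] = 10^(+0.82) = 6.61

ratio = 6.6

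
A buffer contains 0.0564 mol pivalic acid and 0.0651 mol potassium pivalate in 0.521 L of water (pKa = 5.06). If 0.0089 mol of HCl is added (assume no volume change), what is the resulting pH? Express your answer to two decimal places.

pH = 4.99

After neutralization: n((CH3)3CCOOH) = 0.0653 mol, n((CH3)3CCOO-) = 0.0562 mol.
pH = pKa + log([A⁻]/[HA]) = 5.06 + log(0.0562/0.0653) = 5.06 -0.065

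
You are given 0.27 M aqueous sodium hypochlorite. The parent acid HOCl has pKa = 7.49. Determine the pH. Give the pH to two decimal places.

OCl- is the conjugate base of the weak acid HOCl.
Ka = 10^(−7.49) = 3.24 × 10^-8
Kb = Kw/Ka = 1.0×10^-14 / 3.24 × 10^-8 = 3.09 × 10^-7
Kb = x²/(0.27 − x) = 3.09 × 10^-7
Assume x ≪ 0.27: x ≈ √(3.09 × 10^-7 × 0.27) = 2.89 × 10^-4 M
pOH = −log(2.89 × 10^-4) = 3.54; pH = 14.00 − 3.54 = 10.46

pH = 10.46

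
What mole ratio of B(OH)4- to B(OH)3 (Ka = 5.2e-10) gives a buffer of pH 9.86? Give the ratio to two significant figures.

ratio = 3.8

pKa = -log(5.2 × 10^-10) = 9.284
pH = pKa + log(r) ⇒ log(r) = 9.86 − 9.284 = +0.576
r = [B(OH)4-]/[B(OH)3] = 10^(+0.576) = 3.77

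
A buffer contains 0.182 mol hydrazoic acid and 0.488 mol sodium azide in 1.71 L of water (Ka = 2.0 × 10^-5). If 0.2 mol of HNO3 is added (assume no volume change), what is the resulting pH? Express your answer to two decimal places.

After neutralization: n(HN3) = 0.382 mol, n(N3-) = 0.288 mol.
pKa = −log(2.0 × 10^-5) = 4.699
pH = pKa + log(n_N3-/n_HN3) = 4.699 + log(0.288/0.382) = 4.699 + (-0.123)

pH = 4.58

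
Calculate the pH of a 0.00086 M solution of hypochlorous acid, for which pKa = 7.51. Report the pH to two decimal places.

pH = 5.29

HOCl ⇌ OCl- + H+
Ka = 10^(−7.51) = 3.09 × 10^-8
Ka = [H+]²/(0.00086 − [H+]) = 3.09 × 10^-8
Neglecting [H+] in the denominator: [H+] = √(3.09 × 10^-8 × 0.00086) = 5.15 × 10^-6 M
Check: 0.6% ionized — well under 5%, approximation valid.
pH = −log[H+] = −log(5.15 × 10^-6) = 5.29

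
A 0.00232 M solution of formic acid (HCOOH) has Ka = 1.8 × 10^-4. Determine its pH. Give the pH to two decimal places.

pH = 3.25

HCOOH ⇌ HCOO- + H+
From the ICE table, Ka = [H+]²/(0.00232 − [H+]) = 1.8 × 10^-4.
[H+] is not negligible relative to C₀; solve [H+]² + 0.00018·[H+] − 4.18e-07 = 0.
[H+] = (−Ka + √(Ka² + 4·Ka·C₀))/2 = 5.62 × 10^-4 M
pH = −log[H+] = −log(5.62 × 10^-4) = 3.25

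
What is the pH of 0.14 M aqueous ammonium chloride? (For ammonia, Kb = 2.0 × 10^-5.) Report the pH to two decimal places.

NH4+ is the conjugate acid of the weak base NH3.
Ka = Kw/Kb = 1.0×10^-14 / 2.0 × 10^-5 = 5.00 × 10^-10
Ka = x²/(0.14 − x) = 5.00 × 10^-10
Since Ka ≪ C₀, x ≈ √(Ka·C₀) = 8.37 × 10^-6 M.
(x/C₀ = 0.006% < 5%, so the approximation holds.)
pH = −log[H+] = −log(8.37 × 10^-6) = 5.08

pH = 5.08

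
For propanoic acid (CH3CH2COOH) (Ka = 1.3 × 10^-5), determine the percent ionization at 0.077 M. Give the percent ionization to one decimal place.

1.3%

CH3CH2COOH ⇌ CH3CH2COO- + H+; let x = [H+] at equilibrium.
x ≈ √(Ka·C₀) = √(1.3 × 10^-5 × 0.077) = 1.00 × 10^-3 M
Fraction ionized = 1.00 × 10^-3 / 0.077 = 0.0130 → 1.3%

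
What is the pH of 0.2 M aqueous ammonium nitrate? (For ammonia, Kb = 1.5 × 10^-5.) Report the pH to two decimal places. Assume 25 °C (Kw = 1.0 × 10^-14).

NH4+ is the conjugate acid of the weak base NH3.
Ka = Kw/Kb = 1.0×10^-14 / 1.5 × 10^-5 = 6.67 × 10^-10
From the ICE table, Ka = x²/(0.2 − x) = 6.67 × 10^-10.
Neglecting x in the denominator: x = √(6.67 × 10^-10 × 0.2) = 1.15 × 10^-5 M
(x/C₀ = 0.0058% < 5%, so the approximation holds.)
pH = −log(1.15 × 10^-5) = 4.94

pH = 4.94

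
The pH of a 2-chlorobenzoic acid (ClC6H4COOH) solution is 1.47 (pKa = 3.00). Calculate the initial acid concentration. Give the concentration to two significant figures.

C₀ = 1.2 M

[H+] = 10^(-1.47) = 3.39 × 10^-2 M = x
Ka = 10^(−3.00) = 1.00 × 10^-3
Ka = x²/(C₀ − x) ⇒ C₀ = x + x²/Ka
C₀ = 3.39 × 10^-2 + (3.39 × 10^-2)²/(1.00 × 10^-3) = 1.18 M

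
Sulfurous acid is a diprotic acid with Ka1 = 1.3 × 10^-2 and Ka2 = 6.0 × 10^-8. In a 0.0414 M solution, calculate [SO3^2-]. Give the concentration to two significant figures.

First ionization gives [H+] ≈ [HSO3-] = 1.76 × 10^-2 M.
Second step: Ka2 = [H+][SO3^2-]/[HSO3-] ≈ [SO3^2-] (since [H+] ≈ [HSO3-]).
So [SO3^2-] ≈ Ka2.

6.0 × 10^-8 M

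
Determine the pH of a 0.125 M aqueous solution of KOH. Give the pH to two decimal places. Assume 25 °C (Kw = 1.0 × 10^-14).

KOH is a strong base; [OH-] = 0.125 M.
pOH = -log(0.125) = 0.90
pH = 14.00 - 0.90 = 13.10

pH = 13.10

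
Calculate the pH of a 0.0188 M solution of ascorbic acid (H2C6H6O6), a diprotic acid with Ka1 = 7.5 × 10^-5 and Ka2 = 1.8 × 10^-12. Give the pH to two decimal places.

Ka1 ≫ Ka2, so treat the first dissociation as the only significant source of H+.
Ka1 = x²/(0.0188 − x) = 7.5 × 10^-5
Solving the quadratic: x = (−Ka1 + √(Ka1² + 4·Ka1·C₀))/2 = 1.15 × 10^-3 M
pH = −log(1.15 × 10^-3) = 2.94

pH = 2.94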